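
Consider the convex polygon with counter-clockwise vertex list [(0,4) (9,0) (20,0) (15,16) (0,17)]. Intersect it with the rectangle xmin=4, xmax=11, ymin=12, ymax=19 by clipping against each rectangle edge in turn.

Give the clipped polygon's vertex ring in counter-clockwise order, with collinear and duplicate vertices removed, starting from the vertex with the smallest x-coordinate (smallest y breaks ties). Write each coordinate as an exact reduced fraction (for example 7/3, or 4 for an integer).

1. After x ≥ 4: [(4,20/9) (9,0) (20,0) (15,16) (4,251/15)]
2. After x ≤ 11: [(4,20/9) (9,0) (11,0) (11,244/15) (4,251/15)]
3. After y ≥ 12: [(4,12) (11,12) (11,244/15) (4,251/15)]
4. After y ≤ 19: [(4,12) (11,12) (11,244/15) (4,251/15)]
5. Canonical ring: [(4,12) (11,12) (11,244/15) (4,251/15)]

Clipped polygon: [(4,12) (11,12) (11,244/15) (4,251/15)]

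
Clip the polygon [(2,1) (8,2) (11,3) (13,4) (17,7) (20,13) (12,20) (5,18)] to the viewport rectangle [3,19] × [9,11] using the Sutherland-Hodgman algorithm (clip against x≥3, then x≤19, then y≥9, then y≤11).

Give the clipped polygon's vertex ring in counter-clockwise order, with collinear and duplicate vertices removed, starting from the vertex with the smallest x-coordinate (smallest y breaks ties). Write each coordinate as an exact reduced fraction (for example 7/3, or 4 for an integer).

1. After x ≥ 3: [(3,20/3) (3,7/6) (8,2) (11,3) (13,4) (17,7) (20,13) (12,20) (5,18)]
2. After x ≤ 19: [(3,20/3) (3,7/6) (8,2) (11,3) (13,4) (17,7) (19,11) (19,111/8) (12,20) (5,18)]
3. After y ≥ 9: [(58/17,9) (18,9) (19,11) (19,111/8) (12,20) (5,18)]
4. After y ≤ 11: [(64/17,11) (58/17,9) (18,9) (19,11) (19,11)]
5. Canonical ring: [(58/17,9) (18,9) (19,11) (64/17,11)]

Clipped polygon: [(58/17,9) (18,9) (19,11) (64/17,11)]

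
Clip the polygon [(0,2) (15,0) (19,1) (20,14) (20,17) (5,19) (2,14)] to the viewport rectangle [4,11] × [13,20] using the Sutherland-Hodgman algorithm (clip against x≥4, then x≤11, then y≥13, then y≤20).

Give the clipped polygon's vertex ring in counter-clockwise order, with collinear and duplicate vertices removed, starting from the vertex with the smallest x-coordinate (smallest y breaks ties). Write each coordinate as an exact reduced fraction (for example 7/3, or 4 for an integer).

1. After x ≥ 4: [(4,22/15) (15,0) (19,1) (20,14) (20,17) (5,19) (4,52/3)]
2. After x ≤ 11: [(4,22/15) (11,8/15) (11,91/5) (5,19) (4,52/3)]
3. After y ≥ 13: [(4,13) (11,13) (11,91/5) (5,19) (4,52/3)]
4. After y ≤ 20: [(4,13) (11,13) (11,91/5) (5,19) (4,52/3)]
5. Canonical ring: [(4,13) (11,13) (11,91/5) (5,19) (4,52/3)]

Clipped polygon: [(4,13) (11,13) (11,91/5) (5,19) (4,52/3)]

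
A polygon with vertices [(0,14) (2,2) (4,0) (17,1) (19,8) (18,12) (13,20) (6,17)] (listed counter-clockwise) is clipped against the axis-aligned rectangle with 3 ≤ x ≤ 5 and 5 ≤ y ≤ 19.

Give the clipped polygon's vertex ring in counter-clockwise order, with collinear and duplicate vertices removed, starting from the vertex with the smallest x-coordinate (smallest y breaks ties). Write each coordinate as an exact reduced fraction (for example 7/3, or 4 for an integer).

Clipped polygon: [(3,5) (5,5) (5,33/2) (3,31/2)]

1. After x ≥ 3: [(3,31/2) (3,1) (4,0) (17,1) (19,8) (18,12) (13,20) (6,17)]
2. After x ≤ 5: [(5,33/2) (3,31/2) (3,1) (4,0) (5,1/13)]
3. After y ≥ 5: [(5,5) (5,33/2) (3,31/2) (3,5)]
4. After y ≤ 19: [(5,5) (5,33/2) (3,31/2) (3,5)]
5. Canonical ring: [(3,5) (5,5) (5,33/2) (3,31/2)]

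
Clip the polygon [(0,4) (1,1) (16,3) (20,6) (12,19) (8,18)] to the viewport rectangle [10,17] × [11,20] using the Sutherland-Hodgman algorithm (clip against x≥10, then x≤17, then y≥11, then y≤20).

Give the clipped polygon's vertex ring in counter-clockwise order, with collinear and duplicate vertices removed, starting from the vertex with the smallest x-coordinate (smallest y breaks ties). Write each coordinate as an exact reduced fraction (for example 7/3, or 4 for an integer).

1. After x ≥ 10: [(10,11/5) (16,3) (20,6) (12,19) (10,37/2)]
2. After x ≤ 17: [(10,11/5) (16,3) (17,15/4) (17,87/8) (12,19) (10,37/2)]
3. After y ≥ 11: [(10,11) (220/13,11) (12,19) (10,37/2)]
4. After y ≤ 20: [(10,11) (220/13,11) (12,19) (10,37/2)]
5. Canonical ring: [(10,11) (220/13,11) (12,19) (10,37/2)]

Clipped polygon: [(10,11) (220/13,11) (12,19) (10,37/2)]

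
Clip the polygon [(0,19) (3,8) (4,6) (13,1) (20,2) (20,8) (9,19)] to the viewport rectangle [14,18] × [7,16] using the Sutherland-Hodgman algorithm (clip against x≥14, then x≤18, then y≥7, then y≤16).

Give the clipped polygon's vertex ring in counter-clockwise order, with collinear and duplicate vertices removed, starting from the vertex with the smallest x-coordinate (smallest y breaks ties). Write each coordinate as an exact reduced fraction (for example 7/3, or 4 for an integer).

Clipped polygon: [(14,7) (18,7) (18,10) (14,14)]

1. After x ≥ 14: [(14,8/7) (20,2) (20,8) (14,14)]
2. After x ≤ 18: [(14,8/7) (18,12/7) (18,10) (14,14)]
3. After y ≥ 7: [(14,7) (18,7) (18,10) (14,14)]
4. After y ≤ 16: [(14,7) (18,7) (18,10) (14,14)]
5. Canonical ring: [(14,7) (18,7) (18,10) (14,14)]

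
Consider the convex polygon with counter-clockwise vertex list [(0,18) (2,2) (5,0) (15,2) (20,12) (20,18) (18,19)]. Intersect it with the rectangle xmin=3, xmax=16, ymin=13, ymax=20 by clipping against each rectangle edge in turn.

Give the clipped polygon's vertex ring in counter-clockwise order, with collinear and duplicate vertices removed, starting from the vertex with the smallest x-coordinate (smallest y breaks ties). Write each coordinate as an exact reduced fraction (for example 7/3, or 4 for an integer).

Clipped polygon: [(3,13) (16,13) (16,170/9) (3,109/6)]

1. After x ≥ 3: [(3,109/6) (3,4/3) (5,0) (15,2) (20,12) (20,18) (18,19)]
2. After x ≤ 16: [(16,170/9) (3,109/6) (3,4/3) (5,0) (15,2) (16,4)]
3. After y ≥ 13: [(16,13) (16,170/9) (3,109/6) (3,13)]
4. After y ≤ 20: [(16,13) (16,170/9) (3,109/6) (3,13)]
5. Canonical ring: [(3,13) (16,13) (16,170/9) (3,109/6)]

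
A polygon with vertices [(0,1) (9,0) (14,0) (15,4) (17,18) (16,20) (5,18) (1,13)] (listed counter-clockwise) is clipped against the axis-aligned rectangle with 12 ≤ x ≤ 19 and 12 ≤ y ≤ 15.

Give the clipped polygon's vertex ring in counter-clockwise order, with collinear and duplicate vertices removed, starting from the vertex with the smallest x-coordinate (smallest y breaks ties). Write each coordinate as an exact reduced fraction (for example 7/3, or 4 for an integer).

Clipped polygon: [(12,12) (113/7,12) (116/7,15) (12,15)]

1. After x ≥ 12: [(12,0) (14,0) (15,4) (17,18) (16,20) (12,212/11)]
2. After x ≤ 19: [(12,0) (14,0) (15,4) (17,18) (16,20) (12,212/11)]
3. After y ≥ 12: [(12,12) (113/7,12) (17,18) (16,20) (12,212/11)]
4. After y ≤ 15: [(12,15) (12,12) (113/7,12) (116/7,15)]
5. Canonical ring: [(12,12) (113/7,12) (116/7,15) (12,15)]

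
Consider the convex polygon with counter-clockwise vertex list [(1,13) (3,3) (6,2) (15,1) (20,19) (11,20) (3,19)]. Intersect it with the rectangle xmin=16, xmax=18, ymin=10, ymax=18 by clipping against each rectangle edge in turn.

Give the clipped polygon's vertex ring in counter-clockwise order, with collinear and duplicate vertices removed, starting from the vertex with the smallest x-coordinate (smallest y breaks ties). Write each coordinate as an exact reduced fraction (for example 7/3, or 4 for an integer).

Clipped polygon: [(16,10) (35/2,10) (18,59/5) (18,18) (16,18)]

1. After x ≥ 16: [(16,23/5) (20,19) (16,175/9)]
2. After x ≤ 18: [(16,23/5) (18,59/5) (18,173/9) (16,175/9)]
3. After y ≥ 10: [(16,10) (35/2,10) (18,59/5) (18,173/9) (16,175/9)]
4. After y ≤ 18: [(16,18) (16,10) (35/2,10) (18,59/5) (18,18)]
5. Canonical ring: [(16,10) (35/2,10) (18,59/5) (18,18) (16,18)]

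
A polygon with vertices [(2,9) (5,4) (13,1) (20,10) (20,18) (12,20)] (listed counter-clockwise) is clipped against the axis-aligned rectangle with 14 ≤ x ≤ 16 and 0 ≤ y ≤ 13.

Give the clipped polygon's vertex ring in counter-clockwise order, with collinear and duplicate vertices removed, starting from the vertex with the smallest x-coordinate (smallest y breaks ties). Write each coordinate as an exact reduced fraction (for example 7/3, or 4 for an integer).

1. After x ≥ 14: [(14,16/7) (20,10) (20,18) (14,39/2)]
2. After x ≤ 16: [(14,16/7) (16,34/7) (16,19) (14,39/2)]
3. After y ≥ 0: [(14,16/7) (16,34/7) (16,19) (14,39/2)]
4. After y ≤ 13: [(14,13) (14,16/7) (16,34/7) (16,13)]
5. Canonical ring: [(14,16/7) (16,34/7) (16,13) (14,13)]

Clipped polygon: [(14,16/7) (16,34/7) (16,13) (14,13)]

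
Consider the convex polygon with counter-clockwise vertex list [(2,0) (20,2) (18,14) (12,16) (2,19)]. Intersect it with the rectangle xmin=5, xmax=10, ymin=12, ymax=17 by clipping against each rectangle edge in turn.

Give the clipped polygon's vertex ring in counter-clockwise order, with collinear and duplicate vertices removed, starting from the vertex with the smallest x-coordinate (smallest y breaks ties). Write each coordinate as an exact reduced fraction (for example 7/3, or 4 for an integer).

Clipped polygon: [(5,12) (10,12) (10,83/5) (26/3,17) (5,17)]

1. After x ≥ 5: [(5,1/3) (20,2) (18,14) (12,16) (5,181/10)]
2. After x ≤ 10: [(5,1/3) (10,8/9) (10,83/5) (5,181/10)]
3. After y ≥ 12: [(5,12) (10,12) (10,83/5) (5,181/10)]
4. After y ≤ 17: [(5,17) (5,12) (10,12) (10,83/5) (26/3,17)]
5. Canonical ring: [(5,12) (10,12) (10,83/5) (26/3,17) (5,17)]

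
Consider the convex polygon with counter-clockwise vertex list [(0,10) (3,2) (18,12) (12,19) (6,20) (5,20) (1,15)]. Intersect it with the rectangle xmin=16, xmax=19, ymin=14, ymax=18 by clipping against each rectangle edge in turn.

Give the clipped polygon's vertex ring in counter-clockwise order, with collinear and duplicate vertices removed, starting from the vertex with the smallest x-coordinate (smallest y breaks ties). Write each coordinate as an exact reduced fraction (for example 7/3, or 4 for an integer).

1. After x ≥ 16: [(16,32/3) (18,12) (16,43/3)]
2. After x ≤ 19: [(16,32/3) (18,12) (16,43/3)]
3. After y ≥ 14: [(16,14) (114/7,14) (16,43/3)]
4. After y ≤ 18: [(16,14) (114/7,14) (16,43/3)]
5. Canonical ring: [(16,14) (114/7,14) (16,43/3)]

Clipped polygon: [(16,14) (114/7,14) (16,43/3)]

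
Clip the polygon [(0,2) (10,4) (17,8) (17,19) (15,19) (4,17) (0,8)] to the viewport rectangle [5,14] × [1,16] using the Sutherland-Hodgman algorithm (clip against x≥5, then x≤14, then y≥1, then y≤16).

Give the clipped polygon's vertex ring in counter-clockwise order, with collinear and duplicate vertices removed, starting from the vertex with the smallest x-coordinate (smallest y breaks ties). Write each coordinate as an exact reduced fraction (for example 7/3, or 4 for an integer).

Clipped polygon: [(5,3) (10,4) (14,44/7) (14,16) (5,16)]

1. After x ≥ 5: [(5,3) (10,4) (17,8) (17,19) (15,19) (5,189/11)]
2. After x ≤ 14: [(5,3) (10,4) (14,44/7) (14,207/11) (5,189/11)]
3. After y ≥ 1: [(5,3) (10,4) (14,44/7) (14,207/11) (5,189/11)]
4. After y ≤ 16: [(5,16) (5,3) (10,4) (14,44/7) (14,16)]
5. Canonical ring: [(5,3) (10,4) (14,44/7) (14,16) (5,16)]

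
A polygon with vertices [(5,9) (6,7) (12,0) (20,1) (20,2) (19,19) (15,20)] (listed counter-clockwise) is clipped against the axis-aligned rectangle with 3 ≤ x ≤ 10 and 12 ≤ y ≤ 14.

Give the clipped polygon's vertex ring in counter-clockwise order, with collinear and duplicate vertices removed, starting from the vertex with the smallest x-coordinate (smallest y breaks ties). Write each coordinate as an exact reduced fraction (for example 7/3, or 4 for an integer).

1. After x ≥ 3: [(5,9) (6,7) (12,0) (20,1) (20,2) (19,19) (15,20)]
2. After x ≤ 10: [(10,29/2) (5,9) (6,7) (10,7/3)]
3. After y ≥ 12: [(10,12) (10,29/2) (85/11,12)]
4. After y ≤ 14: [(10,12) (10,14) (105/11,14) (85/11,12)]
5. Canonical ring: [(85/11,12) (10,12) (10,14) (105/11,14)]

Clipped polygon: [(85/11,12) (10,12) (10,14) (105/11,14)]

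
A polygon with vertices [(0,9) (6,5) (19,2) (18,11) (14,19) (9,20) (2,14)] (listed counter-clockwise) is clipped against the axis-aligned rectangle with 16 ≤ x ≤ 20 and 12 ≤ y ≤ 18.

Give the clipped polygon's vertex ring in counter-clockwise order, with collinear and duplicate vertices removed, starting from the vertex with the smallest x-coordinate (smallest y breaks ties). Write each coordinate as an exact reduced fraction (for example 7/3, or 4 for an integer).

Clipped polygon: [(16,12) (35/2,12) (16,15)]

1. After x ≥ 16: [(16,35/13) (19,2) (18,11) (16,15)]
2. After x ≤ 20: [(16,35/13) (19,2) (18,11) (16,15)]
3. After y ≥ 12: [(16,12) (35/2,12) (16,15)]
4. After y ≤ 18: [(16,12) (35/2,12) (16,15)]
5. Canonical ring: [(16,12) (35/2,12) (16,15)]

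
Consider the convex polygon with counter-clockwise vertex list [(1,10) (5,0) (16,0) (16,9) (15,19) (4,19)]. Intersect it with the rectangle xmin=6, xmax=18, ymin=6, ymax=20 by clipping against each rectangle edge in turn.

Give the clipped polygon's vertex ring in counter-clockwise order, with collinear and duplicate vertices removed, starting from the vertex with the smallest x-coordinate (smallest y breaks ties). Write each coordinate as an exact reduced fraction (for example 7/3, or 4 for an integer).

1. After x ≥ 6: [(6,0) (16,0) (16,9) (15,19) (6,19)]
2. After x ≤ 18: [(6,0) (16,0) (16,9) (15,19) (6,19)]
3. After y ≥ 6: [(6,6) (16,6) (16,9) (15,19) (6,19)]
4. After y ≤ 20: [(6,6) (16,6) (16,9) (15,19) (6,19)]
5. Canonical ring: [(6,6) (16,6) (16,9) (15,19) (6,19)]

Clipped polygon: [(6,6) (16,6) (16,9) (15,19) (6,19)]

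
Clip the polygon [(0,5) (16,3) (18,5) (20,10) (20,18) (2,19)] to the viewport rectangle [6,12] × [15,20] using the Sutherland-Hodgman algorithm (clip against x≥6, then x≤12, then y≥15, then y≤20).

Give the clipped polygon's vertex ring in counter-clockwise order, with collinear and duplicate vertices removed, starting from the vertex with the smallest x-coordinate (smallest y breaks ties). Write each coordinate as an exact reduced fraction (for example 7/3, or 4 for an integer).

1. After x ≥ 6: [(6,17/4) (16,3) (18,5) (20,10) (20,18) (6,169/9)]
2. After x ≤ 12: [(6,17/4) (12,7/2) (12,166/9) (6,169/9)]
3. After y ≥ 15: [(6,15) (12,15) (12,166/9) (6,169/9)]
4. After y ≤ 20: [(6,15) (12,15) (12,166/9) (6,169/9)]
5. Canonical ring: [(6,15) (12,15) (12,166/9) (6,169/9)]

Clipped polygon: [(6,15) (12,15) (12,166/9) (6,169/9)]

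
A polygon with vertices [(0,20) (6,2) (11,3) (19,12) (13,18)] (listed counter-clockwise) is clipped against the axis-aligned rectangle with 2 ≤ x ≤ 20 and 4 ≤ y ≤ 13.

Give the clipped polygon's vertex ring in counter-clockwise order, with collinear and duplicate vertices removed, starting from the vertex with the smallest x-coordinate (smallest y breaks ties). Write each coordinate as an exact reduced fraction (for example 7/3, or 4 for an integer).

1. After x ≥ 2: [(2,256/13) (2,14) (6,2) (11,3) (19,12) (13,18)]
2. After x ≤ 20: [(2,256/13) (2,14) (6,2) (11,3) (19,12) (13,18)]
3. After y ≥ 4: [(2,256/13) (2,14) (16/3,4) (107/9,4) (19,12) (13,18)]
4. After y ≤ 13: [(7/3,13) (16/3,4) (107/9,4) (19,12) (18,13)]
5. Canonical ring: [(7/3,13) (16/3,4) (107/9,4) (19,12) (18,13)]

Clipped polygon: [(7/3,13) (16/3,4) (107/9,4) (19,12) (18,13)]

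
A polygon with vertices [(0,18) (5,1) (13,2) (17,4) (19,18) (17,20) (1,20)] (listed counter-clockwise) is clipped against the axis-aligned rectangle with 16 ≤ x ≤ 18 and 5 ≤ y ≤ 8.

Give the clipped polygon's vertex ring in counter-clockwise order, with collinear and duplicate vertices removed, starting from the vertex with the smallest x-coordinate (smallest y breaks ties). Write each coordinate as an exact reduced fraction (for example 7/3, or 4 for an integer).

1. After x ≥ 16: [(16,7/2) (17,4) (19,18) (17,20) (16,20)]
2. After x ≤ 18: [(16,7/2) (17,4) (18,11) (18,19) (17,20) (16,20)]
3. After y ≥ 5: [(16,5) (120/7,5) (18,11) (18,19) (17,20) (16,20)]
4. After y ≤ 8: [(16,8) (16,5) (120/7,5) (123/7,8)]
5. Canonical ring: [(16,5) (120/7,5) (123/7,8) (16,8)]

Clipped polygon: [(16,5) (120/7,5) (123/7,8) (16,8)]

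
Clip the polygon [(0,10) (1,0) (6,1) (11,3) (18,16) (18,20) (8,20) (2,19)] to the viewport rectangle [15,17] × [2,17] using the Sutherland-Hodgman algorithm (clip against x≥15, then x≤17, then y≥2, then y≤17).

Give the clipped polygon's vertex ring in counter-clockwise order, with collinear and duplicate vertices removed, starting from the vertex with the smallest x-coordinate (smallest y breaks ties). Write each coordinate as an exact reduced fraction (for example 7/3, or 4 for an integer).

1. After x ≥ 15: [(15,73/7) (18,16) (18,20) (15,20)]
2. After x ≤ 17: [(15,73/7) (17,99/7) (17,20) (15,20)]
3. After y ≥ 2: [(15,73/7) (17,99/7) (17,20) (15,20)]
4. After y ≤ 17: [(15,17) (15,73/7) (17,99/7) (17,17)]
5. Canonical ring: [(15,73/7) (17,99/7) (17,17) (15,17)]

Clipped polygon: [(15,73/7) (17,99/7) (17,17) (15,17)]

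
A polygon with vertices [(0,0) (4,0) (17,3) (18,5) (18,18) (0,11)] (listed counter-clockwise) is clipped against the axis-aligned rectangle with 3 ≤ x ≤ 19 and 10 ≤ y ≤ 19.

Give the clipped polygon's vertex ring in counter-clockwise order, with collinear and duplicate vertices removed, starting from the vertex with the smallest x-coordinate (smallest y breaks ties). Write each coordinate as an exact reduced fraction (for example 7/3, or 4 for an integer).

Clipped polygon: [(3,10) (18,10) (18,18) (3,73/6)]

1. After x ≥ 3: [(3,0) (4,0) (17,3) (18,5) (18,18) (3,73/6)]
2. After x ≤ 19: [(3,0) (4,0) (17,3) (18,5) (18,18) (3,73/6)]
3. After y ≥ 10: [(3,10) (18,10) (18,18) (3,73/6)]
4. After y ≤ 19: [(3,10) (18,10) (18,18) (3,73/6)]
5. Canonical ring: [(3,10) (18,10) (18,18) (3,73/6)]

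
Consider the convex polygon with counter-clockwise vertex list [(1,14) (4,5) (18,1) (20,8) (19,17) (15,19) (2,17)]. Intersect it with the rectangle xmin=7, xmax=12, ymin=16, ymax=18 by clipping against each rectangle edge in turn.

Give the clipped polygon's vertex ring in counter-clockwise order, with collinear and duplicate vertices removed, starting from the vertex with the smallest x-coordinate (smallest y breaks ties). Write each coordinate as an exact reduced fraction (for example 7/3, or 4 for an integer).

Clipped polygon: [(7,16) (12,16) (12,18) (17/2,18) (7,231/13)]

1. After x ≥ 7: [(7,29/7) (18,1) (20,8) (19,17) (15,19) (7,231/13)]
2. After x ≤ 12: [(7,29/7) (12,19/7) (12,241/13) (7,231/13)]
3. After y ≥ 16: [(7,16) (12,16) (12,241/13) (7,231/13)]
4. After y ≤ 18: [(7,16) (12,16) (12,18) (17/2,18) (7,231/13)]
5. Canonical ring: [(7,16) (12,16) (12,18) (17/2,18) (7,231/13)]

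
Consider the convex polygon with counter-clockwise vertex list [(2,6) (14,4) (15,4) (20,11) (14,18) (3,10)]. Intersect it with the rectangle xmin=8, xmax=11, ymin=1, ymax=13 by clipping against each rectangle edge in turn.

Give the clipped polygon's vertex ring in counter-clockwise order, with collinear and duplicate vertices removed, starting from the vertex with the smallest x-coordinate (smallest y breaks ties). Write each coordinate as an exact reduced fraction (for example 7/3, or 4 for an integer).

1. After x ≥ 8: [(8,5) (14,4) (15,4) (20,11) (14,18) (8,150/11)]
2. After x ≤ 11: [(8,5) (11,9/2) (11,174/11) (8,150/11)]
3. After y ≥ 1: [(8,5) (11,9/2) (11,174/11) (8,150/11)]
4. After y ≤ 13: [(8,13) (8,5) (11,9/2) (11,13)]
5. Canonical ring: [(8,5) (11,9/2) (11,13) (8,13)]

Clipped polygon: [(8,5) (11,9/2) (11,13) (8,13)]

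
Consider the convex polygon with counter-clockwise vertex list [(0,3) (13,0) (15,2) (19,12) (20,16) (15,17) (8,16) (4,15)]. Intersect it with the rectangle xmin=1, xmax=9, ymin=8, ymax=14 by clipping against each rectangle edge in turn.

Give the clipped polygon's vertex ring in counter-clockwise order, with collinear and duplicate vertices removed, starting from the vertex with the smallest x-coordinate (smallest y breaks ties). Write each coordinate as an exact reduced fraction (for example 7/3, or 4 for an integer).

1. After x ≥ 1: [(1,6) (1,36/13) (13,0) (15,2) (19,12) (20,16) (15,17) (8,16) (4,15)]
2. After x ≤ 9: [(1,6) (1,36/13) (9,12/13) (9,113/7) (8,16) (4,15)]
3. After y ≥ 8: [(5/3,8) (9,8) (9,113/7) (8,16) (4,15)]
4. After y ≤ 14: [(11/3,14) (5/3,8) (9,8) (9,14)]
5. Canonical ring: [(5/3,8) (9,8) (9,14) (11/3,14)]

Clipped polygon: [(5/3,8) (9,8) (9,14) (11/3,14)]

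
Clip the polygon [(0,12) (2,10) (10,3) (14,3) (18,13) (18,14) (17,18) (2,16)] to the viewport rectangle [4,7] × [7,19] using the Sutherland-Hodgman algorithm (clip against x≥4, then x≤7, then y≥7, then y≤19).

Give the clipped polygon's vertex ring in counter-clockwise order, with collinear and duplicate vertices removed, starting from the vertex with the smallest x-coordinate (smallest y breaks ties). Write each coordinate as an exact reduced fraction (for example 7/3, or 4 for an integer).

Clipped polygon: [(4,33/4) (38/7,7) (7,7) (7,50/3) (4,244/15)]

1. After x ≥ 4: [(4,33/4) (10,3) (14,3) (18,13) (18,14) (17,18) (4,244/15)]
2. After x ≤ 7: [(4,33/4) (7,45/8) (7,50/3) (4,244/15)]
3. After y ≥ 7: [(4,33/4) (38/7,7) (7,7) (7,50/3) (4,244/15)]
4. After y ≤ 19: [(4,33/4) (38/7,7) (7,7) (7,50/3) (4,244/15)]
5. Canonical ring: [(4,33/4) (38/7,7) (7,7) (7,50/3) (4,244/15)]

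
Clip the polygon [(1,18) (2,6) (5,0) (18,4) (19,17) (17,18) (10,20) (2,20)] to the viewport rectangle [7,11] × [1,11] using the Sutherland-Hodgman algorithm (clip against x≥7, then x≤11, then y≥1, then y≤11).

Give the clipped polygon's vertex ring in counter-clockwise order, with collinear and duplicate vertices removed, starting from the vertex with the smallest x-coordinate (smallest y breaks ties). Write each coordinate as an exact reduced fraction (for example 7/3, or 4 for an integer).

1. After x ≥ 7: [(7,8/13) (18,4) (19,17) (17,18) (10,20) (7,20)]
2. After x ≤ 11: [(7,8/13) (11,24/13) (11,138/7) (10,20) (7,20)]
3. After y ≥ 1: [(7,1) (33/4,1) (11,24/13) (11,138/7) (10,20) (7,20)]
4. After y ≤ 11: [(7,11) (7,1) (33/4,1) (11,24/13) (11,11)]
5. Canonical ring: [(7,1) (33/4,1) (11,24/13) (11,11) (7,11)]

Clipped polygon: [(7,1) (33/4,1) (11,24/13) (11,11) (7,11)]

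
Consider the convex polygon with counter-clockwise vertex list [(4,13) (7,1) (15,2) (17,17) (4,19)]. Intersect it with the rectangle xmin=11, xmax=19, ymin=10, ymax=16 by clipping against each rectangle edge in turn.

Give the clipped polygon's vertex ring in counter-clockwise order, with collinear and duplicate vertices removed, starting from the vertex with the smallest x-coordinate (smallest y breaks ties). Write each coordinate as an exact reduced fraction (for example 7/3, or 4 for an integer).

Clipped polygon: [(11,10) (241/15,10) (253/15,16) (11,16)]

1. After x ≥ 11: [(11,3/2) (15,2) (17,17) (11,233/13)]
2. After x ≤ 19: [(11,3/2) (15,2) (17,17) (11,233/13)]
3. After y ≥ 10: [(11,10) (241/15,10) (17,17) (11,233/13)]
4. After y ≤ 16: [(11,16) (11,10) (241/15,10) (253/15,16)]
5. Canonical ring: [(11,10) (241/15,10) (253/15,16) (11,16)]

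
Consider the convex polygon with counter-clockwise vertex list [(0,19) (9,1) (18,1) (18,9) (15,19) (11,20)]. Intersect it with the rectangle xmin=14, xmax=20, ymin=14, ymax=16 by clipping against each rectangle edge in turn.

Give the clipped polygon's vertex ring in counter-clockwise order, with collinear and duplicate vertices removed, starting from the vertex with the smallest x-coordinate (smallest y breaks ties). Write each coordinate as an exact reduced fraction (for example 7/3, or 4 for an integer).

1. After x ≥ 14: [(14,1) (18,1) (18,9) (15,19) (14,77/4)]
2. After x ≤ 20: [(14,1) (18,1) (18,9) (15,19) (14,77/4)]
3. After y ≥ 14: [(14,14) (33/2,14) (15,19) (14,77/4)]
4. After y ≤ 16: [(14,16) (14,14) (33/2,14) (159/10,16)]
5. Canonical ring: [(14,14) (33/2,14) (159/10,16) (14,16)]

Clipped polygon: [(14,14) (33/2,14) (159/10,16) (14,16)]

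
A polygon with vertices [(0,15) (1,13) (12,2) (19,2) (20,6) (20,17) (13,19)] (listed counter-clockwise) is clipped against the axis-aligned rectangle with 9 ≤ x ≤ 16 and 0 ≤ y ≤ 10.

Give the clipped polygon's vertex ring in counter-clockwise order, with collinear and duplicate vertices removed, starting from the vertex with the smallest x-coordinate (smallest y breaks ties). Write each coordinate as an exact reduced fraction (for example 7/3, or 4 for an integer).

1. After x ≥ 9: [(9,231/13) (9,5) (12,2) (19,2) (20,6) (20,17) (13,19)]
2. After x ≤ 16: [(9,231/13) (9,5) (12,2) (16,2) (16,127/7) (13,19)]
3. After y ≥ 0: [(9,231/13) (9,5) (12,2) (16,2) (16,127/7) (13,19)]
4. After y ≤ 10: [(9,10) (9,5) (12,2) (16,2) (16,10)]
5. Canonical ring: [(9,5) (12,2) (16,2) (16,10) (9,10)]

Clipped polygon: [(9,5) (12,2) (16,2) (16,10) (9,10)]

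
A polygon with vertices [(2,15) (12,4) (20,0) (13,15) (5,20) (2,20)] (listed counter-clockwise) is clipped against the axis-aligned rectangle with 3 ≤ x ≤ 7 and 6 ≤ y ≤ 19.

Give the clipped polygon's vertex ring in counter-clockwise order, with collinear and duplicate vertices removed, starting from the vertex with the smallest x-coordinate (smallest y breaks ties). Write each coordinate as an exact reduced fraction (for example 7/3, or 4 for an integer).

1. After x ≥ 3: [(3,139/10) (12,4) (20,0) (13,15) (5,20) (3,20)]
2. After x ≤ 7: [(3,139/10) (7,19/2) (7,75/4) (5,20) (3,20)]
3. After y ≥ 6: [(3,139/10) (7,19/2) (7,75/4) (5,20) (3,20)]
4. After y ≤ 19: [(3,19) (3,139/10) (7,19/2) (7,75/4) (33/5,19)]
5. Canonical ring: [(3,139/10) (7,19/2) (7,75/4) (33/5,19) (3,19)]

Clipped polygon: [(3,139/10) (7,19/2) (7,75/4) (33/5,19) (3,19)]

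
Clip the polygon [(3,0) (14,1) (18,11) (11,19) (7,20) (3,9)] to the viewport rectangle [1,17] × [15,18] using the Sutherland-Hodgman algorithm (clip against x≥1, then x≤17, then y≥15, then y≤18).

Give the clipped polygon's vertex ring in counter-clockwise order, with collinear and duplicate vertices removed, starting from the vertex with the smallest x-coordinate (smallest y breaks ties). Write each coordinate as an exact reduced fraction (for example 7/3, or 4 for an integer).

1. After x ≥ 1: [(3,0) (14,1) (18,11) (11,19) (7,20) (3,9)]
2. After x ≤ 17: [(3,0) (14,1) (17,17/2) (17,85/7) (11,19) (7,20) (3,9)]
3. After y ≥ 15: [(29/2,15) (11,19) (7,20) (57/11,15)]
4. After y ≤ 18: [(29/2,15) (95/8,18) (69/11,18) (57/11,15)]
5. Canonical ring: [(57/11,15) (29/2,15) (95/8,18) (69/11,18)]

Clipped polygon: [(57/11,15) (29/2,15) (95/8,18) (69/11,18)]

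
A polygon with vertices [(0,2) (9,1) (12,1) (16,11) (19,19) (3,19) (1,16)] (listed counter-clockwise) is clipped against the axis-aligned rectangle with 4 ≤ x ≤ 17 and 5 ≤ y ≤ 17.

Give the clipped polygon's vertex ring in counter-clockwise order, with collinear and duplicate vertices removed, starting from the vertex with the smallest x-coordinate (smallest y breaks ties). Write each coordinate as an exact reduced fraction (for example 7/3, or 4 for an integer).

Clipped polygon: [(4,5) (68/5,5) (16,11) (17,41/3) (17,17) (4,17)]

1. After x ≥ 4: [(4,14/9) (9,1) (12,1) (16,11) (19,19) (4,19)]
2. After x ≤ 17: [(4,14/9) (9,1) (12,1) (16,11) (17,41/3) (17,19) (4,19)]
3. After y ≥ 5: [(4,5) (68/5,5) (16,11) (17,41/3) (17,19) (4,19)]
4. After y ≤ 17: [(4,17) (4,5) (68/5,5) (16,11) (17,41/3) (17,17)]
5. Canonical ring: [(4,5) (68/5,5) (16,11) (17,41/3) (17,17) (4,17)]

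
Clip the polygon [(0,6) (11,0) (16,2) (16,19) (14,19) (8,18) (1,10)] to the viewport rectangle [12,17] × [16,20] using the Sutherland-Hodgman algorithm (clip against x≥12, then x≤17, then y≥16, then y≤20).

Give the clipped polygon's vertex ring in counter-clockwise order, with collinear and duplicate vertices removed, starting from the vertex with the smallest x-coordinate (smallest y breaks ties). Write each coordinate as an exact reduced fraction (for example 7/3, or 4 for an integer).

1. After x ≥ 12: [(12,2/5) (16,2) (16,19) (14,19) (12,56/3)]
2. After x ≤ 17: [(12,2/5) (16,2) (16,19) (14,19) (12,56/3)]
3. After y ≥ 16: [(12,16) (16,16) (16,19) (14,19) (12,56/3)]
4. After y ≤ 20: [(12,16) (16,16) (16,19) (14,19) (12,56/3)]
5. Canonical ring: [(12,16) (16,16) (16,19) (14,19) (12,56/3)]

Clipped polygon: [(12,16) (16,16) (16,19) (14,19) (12,56/3)]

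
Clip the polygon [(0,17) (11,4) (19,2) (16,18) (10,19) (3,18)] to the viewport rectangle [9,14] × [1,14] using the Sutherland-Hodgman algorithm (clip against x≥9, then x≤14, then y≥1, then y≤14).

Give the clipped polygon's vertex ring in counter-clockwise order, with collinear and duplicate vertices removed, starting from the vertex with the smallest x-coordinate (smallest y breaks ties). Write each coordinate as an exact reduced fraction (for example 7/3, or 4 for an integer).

Clipped polygon: [(9,70/11) (11,4) (14,13/4) (14,14) (9,14)]

1. After x ≥ 9: [(9,70/11) (11,4) (19,2) (16,18) (10,19) (9,132/7)]
2. After x ≤ 14: [(9,70/11) (11,4) (14,13/4) (14,55/3) (10,19) (9,132/7)]
3. After y ≥ 1: [(9,70/11) (11,4) (14,13/4) (14,55/3) (10,19) (9,132/7)]
4. After y ≤ 14: [(9,14) (9,70/11) (11,4) (14,13/4) (14,14)]
5. Canonical ring: [(9,70/11) (11,4) (14,13/4) (14,14) (9,14)]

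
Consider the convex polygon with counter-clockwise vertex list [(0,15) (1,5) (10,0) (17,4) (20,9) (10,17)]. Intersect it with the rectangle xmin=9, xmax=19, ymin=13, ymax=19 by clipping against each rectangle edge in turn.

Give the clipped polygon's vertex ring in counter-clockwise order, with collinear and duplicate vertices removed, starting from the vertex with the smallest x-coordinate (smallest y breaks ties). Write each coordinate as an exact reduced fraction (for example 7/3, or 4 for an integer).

1. After x ≥ 9: [(9,84/5) (9,5/9) (10,0) (17,4) (20,9) (10,17)]
2. After x ≤ 19: [(9,84/5) (9,5/9) (10,0) (17,4) (19,22/3) (19,49/5) (10,17)]
3. After y ≥ 13: [(9,84/5) (9,13) (15,13) (10,17)]
4. After y ≤ 19: [(9,84/5) (9,13) (15,13) (10,17)]
5. Canonical ring: [(9,13) (15,13) (10,17) (9,84/5)]

Clipped polygon: [(9,13) (15,13) (10,17) (9,84/5)]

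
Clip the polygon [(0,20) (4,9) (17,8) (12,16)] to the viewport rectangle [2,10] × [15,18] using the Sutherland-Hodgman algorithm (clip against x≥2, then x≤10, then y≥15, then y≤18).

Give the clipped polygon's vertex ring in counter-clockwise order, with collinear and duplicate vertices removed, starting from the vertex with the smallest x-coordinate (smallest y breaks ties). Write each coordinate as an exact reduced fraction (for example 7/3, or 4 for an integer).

Clipped polygon: [(2,15) (10,15) (10,50/3) (6,18) (2,18)]

1. After x ≥ 2: [(2,58/3) (2,29/2) (4,9) (17,8) (12,16)]
2. After x ≤ 10: [(10,50/3) (2,58/3) (2,29/2) (4,9) (10,111/13)]
3. After y ≥ 15: [(10,15) (10,50/3) (2,58/3) (2,15)]
4. After y ≤ 18: [(10,15) (10,50/3) (6,18) (2,18) (2,15)]
5. Canonical ring: [(2,15) (10,15) (10,50/3) (6,18) (2,18)]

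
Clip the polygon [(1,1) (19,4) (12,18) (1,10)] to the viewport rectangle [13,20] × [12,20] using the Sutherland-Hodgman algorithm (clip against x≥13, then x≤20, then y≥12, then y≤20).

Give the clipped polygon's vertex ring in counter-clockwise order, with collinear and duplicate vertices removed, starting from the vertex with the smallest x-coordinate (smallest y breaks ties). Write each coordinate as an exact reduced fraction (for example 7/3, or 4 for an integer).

1. After x ≥ 13: [(13,3) (19,4) (13,16)]
2. After x ≤ 20: [(13,3) (19,4) (13,16)]
3. After y ≥ 12: [(13,12) (15,12) (13,16)]
4. After y ≤ 20: [(13,12) (15,12) (13,16)]
5. Canonical ring: [(13,12) (15,12) (13,16)]

Clipped polygon: [(13,12) (15,12) (13,16)]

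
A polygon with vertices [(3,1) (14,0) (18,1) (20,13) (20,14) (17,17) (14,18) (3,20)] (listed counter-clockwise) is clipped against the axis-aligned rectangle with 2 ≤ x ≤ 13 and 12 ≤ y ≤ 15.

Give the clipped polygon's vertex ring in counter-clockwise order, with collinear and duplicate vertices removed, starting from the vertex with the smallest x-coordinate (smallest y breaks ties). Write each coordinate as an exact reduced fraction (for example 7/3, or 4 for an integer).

1. After x ≥ 2: [(3,1) (14,0) (18,1) (20,13) (20,14) (17,17) (14,18) (3,20)]
2. After x ≤ 13: [(3,1) (13,1/11) (13,200/11) (3,20)]
3. After y ≥ 12: [(3,12) (13,12) (13,200/11) (3,20)]
4. After y ≤ 15: [(3,15) (3,12) (13,12) (13,15)]
5. Canonical ring: [(3,12) (13,12) (13,15) (3,15)]

Clipped polygon: [(3,12) (13,12) (13,15) (3,15)]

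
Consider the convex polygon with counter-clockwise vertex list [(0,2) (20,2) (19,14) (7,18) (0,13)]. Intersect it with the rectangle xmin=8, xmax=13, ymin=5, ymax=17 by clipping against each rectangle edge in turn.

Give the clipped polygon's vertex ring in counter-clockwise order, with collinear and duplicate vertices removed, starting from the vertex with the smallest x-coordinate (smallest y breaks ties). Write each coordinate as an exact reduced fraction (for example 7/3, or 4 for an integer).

1. After x ≥ 8: [(8,2) (20,2) (19,14) (8,53/3)]
2. After x ≤ 13: [(8,2) (13,2) (13,16) (8,53/3)]
3. After y ≥ 5: [(8,5) (13,5) (13,16) (8,53/3)]
4. After y ≤ 17: [(8,17) (8,5) (13,5) (13,16) (10,17)]
5. Canonical ring: [(8,5) (13,5) (13,16) (10,17) (8,17)]

Clipped polygon: [(8,5) (13,5) (13,16) (10,17) (8,17)]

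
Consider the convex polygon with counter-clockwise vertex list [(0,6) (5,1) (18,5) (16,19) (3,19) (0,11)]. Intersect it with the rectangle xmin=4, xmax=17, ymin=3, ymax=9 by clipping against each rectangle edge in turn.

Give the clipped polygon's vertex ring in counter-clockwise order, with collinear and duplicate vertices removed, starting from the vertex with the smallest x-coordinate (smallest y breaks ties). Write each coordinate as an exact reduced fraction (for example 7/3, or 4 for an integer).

1. After x ≥ 4: [(4,2) (5,1) (18,5) (16,19) (4,19)]
2. After x ≤ 17: [(4,2) (5,1) (17,61/13) (17,12) (16,19) (4,19)]
3. After y ≥ 3: [(4,3) (23/2,3) (17,61/13) (17,12) (16,19) (4,19)]
4. After y ≤ 9: [(4,9) (4,3) (23/2,3) (17,61/13) (17,9)]
5. Canonical ring: [(4,3) (23/2,3) (17,61/13) (17,9) (4,9)]

Clipped polygon: [(4,3) (23/2,3) (17,61/13) (17,9) (4,9)]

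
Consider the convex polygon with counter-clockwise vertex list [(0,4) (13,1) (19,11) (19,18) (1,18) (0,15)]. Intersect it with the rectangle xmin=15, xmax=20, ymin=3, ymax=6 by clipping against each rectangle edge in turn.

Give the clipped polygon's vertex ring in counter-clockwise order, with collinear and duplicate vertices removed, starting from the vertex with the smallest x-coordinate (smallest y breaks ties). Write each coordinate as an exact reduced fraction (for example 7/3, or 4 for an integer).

1. After x ≥ 15: [(15,13/3) (19,11) (19,18) (15,18)]
2. After x ≤ 20: [(15,13/3) (19,11) (19,18) (15,18)]
3. After y ≥ 3: [(15,13/3) (19,11) (19,18) (15,18)]
4. After y ≤ 6: [(15,6) (15,13/3) (16,6)]
5. Canonical ring: [(15,13/3) (16,6) (15,6)]

Clipped polygon: [(15,13/3) (16,6) (15,6)]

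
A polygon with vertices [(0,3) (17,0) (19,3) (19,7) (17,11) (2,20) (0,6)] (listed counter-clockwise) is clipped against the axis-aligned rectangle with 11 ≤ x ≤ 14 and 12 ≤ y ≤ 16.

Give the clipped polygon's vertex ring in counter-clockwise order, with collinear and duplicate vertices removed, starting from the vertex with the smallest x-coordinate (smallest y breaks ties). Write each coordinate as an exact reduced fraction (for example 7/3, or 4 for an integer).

Clipped polygon: [(11,12) (14,12) (14,64/5) (11,73/5)]

1. After x ≥ 11: [(11,18/17) (17,0) (19,3) (19,7) (17,11) (11,73/5)]
2. After x ≤ 14: [(11,18/17) (14,9/17) (14,64/5) (11,73/5)]
3. After y ≥ 12: [(11,12) (14,12) (14,64/5) (11,73/5)]
4. After y ≤ 16: [(11,12) (14,12) (14,64/5) (11,73/5)]
5. Canonical ring: [(11,12) (14,12) (14,64/5) (11,73/5)]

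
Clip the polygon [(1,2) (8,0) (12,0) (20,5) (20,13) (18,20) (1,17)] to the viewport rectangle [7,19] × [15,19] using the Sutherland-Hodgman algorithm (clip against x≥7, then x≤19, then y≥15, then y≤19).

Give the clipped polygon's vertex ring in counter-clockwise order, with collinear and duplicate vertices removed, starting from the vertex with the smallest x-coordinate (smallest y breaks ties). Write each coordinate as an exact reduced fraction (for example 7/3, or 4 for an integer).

1. After x ≥ 7: [(7,2/7) (8,0) (12,0) (20,5) (20,13) (18,20) (7,307/17)]
2. After x ≤ 19: [(7,2/7) (8,0) (12,0) (19,35/8) (19,33/2) (18,20) (7,307/17)]
3. After y ≥ 15: [(7,15) (19,15) (19,33/2) (18,20) (7,307/17)]
4. After y ≤ 19: [(7,15) (19,15) (19,33/2) (128/7,19) (37/3,19) (7,307/17)]
5. Canonical ring: [(7,15) (19,15) (19,33/2) (128/7,19) (37/3,19) (7,307/17)]

Clipped polygon: [(7,15) (19,15) (19,33/2) (128/7,19) (37/3,19) (7,307/17)]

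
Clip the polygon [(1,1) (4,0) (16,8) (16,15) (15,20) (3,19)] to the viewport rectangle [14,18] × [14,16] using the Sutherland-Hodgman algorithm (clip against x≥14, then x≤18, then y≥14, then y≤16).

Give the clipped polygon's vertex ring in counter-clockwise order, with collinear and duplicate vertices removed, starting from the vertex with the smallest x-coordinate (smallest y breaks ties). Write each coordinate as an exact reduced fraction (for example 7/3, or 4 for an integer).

Clipped polygon: [(14,14) (16,14) (16,15) (79/5,16) (14,16)]

1. After x ≥ 14: [(14,20/3) (16,8) (16,15) (15,20) (14,239/12)]
2. After x ≤ 18: [(14,20/3) (16,8) (16,15) (15,20) (14,239/12)]
3. After y ≥ 14: [(14,14) (16,14) (16,15) (15,20) (14,239/12)]
4. After y ≤ 16: [(14,16) (14,14) (16,14) (16,15) (79/5,16)]
5. Canonical ring: [(14,14) (16,14) (16,15) (79/5,16) (14,16)]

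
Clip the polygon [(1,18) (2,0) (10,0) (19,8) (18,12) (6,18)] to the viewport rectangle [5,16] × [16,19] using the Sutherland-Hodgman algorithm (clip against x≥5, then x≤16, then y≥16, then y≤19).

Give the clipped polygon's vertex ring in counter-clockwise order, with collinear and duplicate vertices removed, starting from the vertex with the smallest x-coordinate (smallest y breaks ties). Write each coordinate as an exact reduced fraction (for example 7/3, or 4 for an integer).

Clipped polygon: [(5,16) (10,16) (6,18) (5,18)]

1. After x ≥ 5: [(5,18) (5,0) (10,0) (19,8) (18,12) (6,18)]
2. After x ≤ 16: [(5,18) (5,0) (10,0) (16,16/3) (16,13) (6,18)]
3. After y ≥ 16: [(5,18) (5,16) (10,16) (6,18)]
4. After y ≤ 19: [(5,18) (5,16) (10,16) (6,18)]
5. Canonical ring: [(5,16) (10,16) (6,18) (5,18)]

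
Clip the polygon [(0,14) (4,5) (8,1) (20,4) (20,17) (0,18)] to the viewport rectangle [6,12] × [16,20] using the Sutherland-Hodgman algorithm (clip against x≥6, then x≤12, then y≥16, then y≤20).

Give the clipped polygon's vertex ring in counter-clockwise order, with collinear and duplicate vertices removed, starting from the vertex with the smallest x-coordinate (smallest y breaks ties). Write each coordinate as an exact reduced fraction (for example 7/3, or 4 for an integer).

Clipped polygon: [(6,16) (12,16) (12,87/5) (6,177/10)]

1. After x ≥ 6: [(6,3) (8,1) (20,4) (20,17) (6,177/10)]
2. After x ≤ 12: [(6,3) (8,1) (12,2) (12,87/5) (6,177/10)]
3. After y ≥ 16: [(6,16) (12,16) (12,87/5) (6,177/10)]
4. After y ≤ 20: [(6,16) (12,16) (12,87/5) (6,177/10)]
5. Canonical ring: [(6,16) (12,16) (12,87/5) (6,177/10)]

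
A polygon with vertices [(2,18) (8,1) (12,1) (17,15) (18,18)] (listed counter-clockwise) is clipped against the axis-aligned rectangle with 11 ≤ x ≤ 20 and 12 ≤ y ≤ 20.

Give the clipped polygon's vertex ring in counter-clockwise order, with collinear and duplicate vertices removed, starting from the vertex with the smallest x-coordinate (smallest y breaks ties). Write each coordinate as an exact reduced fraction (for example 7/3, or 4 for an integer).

1. After x ≥ 11: [(11,18) (11,1) (12,1) (17,15) (18,18)]
2. After x ≤ 20: [(11,18) (11,1) (12,1) (17,15) (18,18)]
3. After y ≥ 12: [(11,18) (11,12) (223/14,12) (17,15) (18,18)]
4. After y ≤ 20: [(11,18) (11,12) (223/14,12) (17,15) (18,18)]
5. Canonical ring: [(11,12) (223/14,12) (17,15) (18,18) (11,18)]

Clipped polygon: [(11,12) (223/14,12) (17,15) (18,18) (11,18)]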